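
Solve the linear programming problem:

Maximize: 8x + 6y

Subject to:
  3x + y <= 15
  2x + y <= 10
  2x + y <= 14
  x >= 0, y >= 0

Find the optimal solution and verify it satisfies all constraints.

Feasible vertices: (0, 0), (0, 10), (5, 0)
Objective 8x + 6y at each vertex:
  (0, 0): 0
  (0, 10): 60
  (5, 0): 40
Maximum is 60 at (0, 10).
Verify constraints at (x, y) = (0, 10):
  3*0 + 1*10 = 10 <= 15
  2*0 + 1*10 = 10 <= 10 (active)
  2*0 + 1*10 = 10 <= 14
  x = 0 >= 0, y = 10 >= 0. All constraints satisfied.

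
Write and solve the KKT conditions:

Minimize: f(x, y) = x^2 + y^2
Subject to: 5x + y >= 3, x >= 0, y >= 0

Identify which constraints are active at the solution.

KKT conditions for min x^2 + y^2 s.t. 5x + 1y >= 3, x >= 0, y >= 0:
Stationarity: 2x = mu*5 + mu_x, 2y = mu*1 + mu_y, with mu, mu_x, mu_y >= 0
Complementary slackness: mu*(5x + y - 3) = 0, mu_x*x = 0, mu_y*y = 0
(0, 0) is infeasible (5*0 + 1*0 < 3), so if mu = 0 stationarity would force x = mu_x/2 >= 0, y = mu_y/2 >= 0 with mu_x*x = mu_y*y = 0, i.e. x = y = 0: contradiction. Hence mu > 0 and 5x + y = 3 is active.
Try x > 0, y > 0 (so mu_x = mu_y = 0): x = 5*mu/2, y = 1*mu/2
Substitute: 5*(5*mu/2) + 1*(1*mu/2) = 3
  mu*26/2 = 3 => mu = 3/13
x* = 15/26 > 0, y* = 3/26 > 0, consistent with mu_x = mu_y = 0.
f is convex and the constraints are linear, so this KKT point is the global minimum.
f* = 9/26
Active constraints: 5x + y >= 3 (holds with equality, mu = 3/13 > 0); x >= 0 and y >= 0 are inactive (mu_x = mu_y = 0).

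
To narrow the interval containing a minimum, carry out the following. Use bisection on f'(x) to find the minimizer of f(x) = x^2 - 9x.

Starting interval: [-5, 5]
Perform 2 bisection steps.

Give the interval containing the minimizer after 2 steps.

Finding critical point of f(x) = x^2 - 9x using bisection on f'(x) = 2x + -9.
f'(x) = 0 when x = 9/2.
Starting interval: [-5, 5]
Step 1: mid = 0, f'(mid) = -9, new interval = [0, 5]
Step 2: mid = 5/2, f'(mid) = -4, new interval = [5/2, 5]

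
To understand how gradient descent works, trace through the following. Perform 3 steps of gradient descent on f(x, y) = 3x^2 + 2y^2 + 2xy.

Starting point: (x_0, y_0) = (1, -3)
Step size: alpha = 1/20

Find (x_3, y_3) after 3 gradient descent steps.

f(x,y) = 3x^2 + 2y^2 + 2xy
grad_x = 6x + 2y, grad_y = 4y + 2x
Step 1: grad = (0, -10), (1, -5/2)
Step 2: grad = (1, -8), (19/20, -21/10)
Step 3: grad = (3/2, -13/2), (7/8, -71/40)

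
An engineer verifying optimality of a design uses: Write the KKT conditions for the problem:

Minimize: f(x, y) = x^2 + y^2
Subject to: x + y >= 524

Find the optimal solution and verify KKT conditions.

KKT conditions for min x^2 + y^2 s.t. x + y >= 524:
Stationarity: 2x = mu, 2y = mu
So x = y = mu/2.
Complementary slackness: mu*(x + y - 524) = 0
Primal feasibility: x + y >= 524; dual feasibility: mu >= 0
If mu = 0 then x = y = 0, but 0 + 0 < 524 is infeasible, so the constraint is active.
Constraint active: x + y = 2*(mu/2) = 524 => mu = 524
x = y = 262, f = 137288
Verify: stationarity 2*262 = 524 = mu; primal 262 + 262 = 524 >= 524; dual mu = 524 >= 0; complementary slackness 524*(524 - 524) = 0. All KKT conditions hold.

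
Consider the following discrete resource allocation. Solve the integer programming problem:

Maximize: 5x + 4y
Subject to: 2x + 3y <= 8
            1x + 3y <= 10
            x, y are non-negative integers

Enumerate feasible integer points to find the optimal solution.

Constraint 1: 2x + 3y <= 8
Constraint 2: 1x + 3y <= 10
Feasible x range (need y >= 0): 0 <= x <= min(8/2, 10/1) => x in {0, ..., 4}.
Enumerate feasible integer points row by row (the coefficient of y is 4 > 0, so for each x the largest feasible y gives the best value):
  x = 0: y <= min((8 - 2*0)/3, (10 - 1*0)/3) => y in {0, ..., 2}; best 5*0 + 4*2 = 8
  x = 1: y <= min((8 - 2*1)/3, (10 - 1*1)/3) => y in {0, ..., 2}; best 5*1 + 4*2 = 13
  x = 2: y <= min((8 - 2*2)/3, (10 - 1*2)/3) => y in {0, ..., 1}; best 5*2 + 4*1 = 14
  x = 3: y <= min((8 - 2*3)/3, (10 - 1*3)/3) => y in {0}; best 5*3 + 4*0 = 15
  x = 4: y <= min((8 - 2*4)/3, (10 - 1*4)/3) => y in {0}; best 5*4 + 4*0 = 20
The maximum 5x + 4y = 20 is achieved at x = 4, y = 0.
Check: 2*4 + 3*0 = 8 <= 8 and 1*4 + 3*0 = 4 <= 10.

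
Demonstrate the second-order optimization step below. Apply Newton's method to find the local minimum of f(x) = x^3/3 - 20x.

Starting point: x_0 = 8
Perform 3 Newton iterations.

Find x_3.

f(x) = x^3/3 - 20x
f'(x) = x^2 - 20, f''(x) = 2x
Newton update: x_{n+1} = x_n - (x_n^2 - 20)/(2*x_n)
Step 1: x_0 = 8, f'=44, f''=16, x_1 = 21/4
Step 2: x_1 = 21/4, f'=121/16, f''=21/2, x_2 = 761/168
Step 3: x_2 = 761/168, f'=14641/28224, f''=761/84, x_3 = 1143601/255696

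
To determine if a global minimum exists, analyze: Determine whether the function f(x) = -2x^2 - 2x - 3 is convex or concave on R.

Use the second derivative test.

f(x) = -2x^2 - 2x - 3
f'(x) = -4x - 2
f''(x) = -4
Since f''(x) = -4 < 0 for all x, f is concave on R.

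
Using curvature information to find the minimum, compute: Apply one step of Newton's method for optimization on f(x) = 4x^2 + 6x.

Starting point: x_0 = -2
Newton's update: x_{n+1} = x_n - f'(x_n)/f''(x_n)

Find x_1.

f(x) = 4x^2 + 6x
f'(x) = 8x + (6), f''(x) = 8
Newton step: x_1 = x_0 - f'(x_0)/f''(x_0)
f'(-2) = -10
x_1 = -2 - -10/8 = -3/4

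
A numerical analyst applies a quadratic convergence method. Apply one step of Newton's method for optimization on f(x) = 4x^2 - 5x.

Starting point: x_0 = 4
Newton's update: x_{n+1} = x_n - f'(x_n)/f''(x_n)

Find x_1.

f(x) = 4x^2 - 5x
f'(x) = 8x + (-5), f''(x) = 8
Newton step: x_1 = x_0 - f'(x_0)/f''(x_0)
f'(4) = 27
x_1 = 4 - 27/8 = 5/8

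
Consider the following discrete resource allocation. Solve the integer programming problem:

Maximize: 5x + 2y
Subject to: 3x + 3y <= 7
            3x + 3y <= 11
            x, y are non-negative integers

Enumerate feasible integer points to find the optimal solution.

Constraint 1: 3x + 3y <= 7
Constraint 2: 3x + 3y <= 11
Feasible x range (need y >= 0): 0 <= x <= min(7/3, 11/3) => x in {0, ..., 2}.
Enumerate feasible integer points row by row (the coefficient of y is 2 > 0, so for each x the largest feasible y gives the best value):
  x = 0: y <= min((7 - 3*0)/3, (11 - 3*0)/3) => y in {0, ..., 2}; best 5*0 + 2*2 = 4
  x = 1: y <= min((7 - 3*1)/3, (11 - 3*1)/3) => y in {0, ..., 1}; best 5*1 + 2*1 = 7
  x = 2: y <= min((7 - 3*2)/3, (11 - 3*2)/3) => y in {0}; best 5*2 + 2*0 = 10
The maximum 5x + 2y = 10 is achieved at x = 2, y = 0.
Check: 3*2 + 3*0 = 6 <= 7 and 3*2 + 3*0 = 6 <= 11.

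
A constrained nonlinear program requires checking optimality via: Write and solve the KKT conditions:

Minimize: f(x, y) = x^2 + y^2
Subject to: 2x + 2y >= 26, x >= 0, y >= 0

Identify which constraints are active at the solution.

KKT conditions for min x^2 + y^2 s.t. 2x + 2y >= 26, x >= 0, y >= 0:
Stationarity: 2x = mu*2 + mu_x, 2y = mu*2 + mu_y, with mu, mu_x, mu_y >= 0
Complementary slackness: mu*(2x + 2y - 26) = 0, mu_x*x = 0, mu_y*y = 0
(0, 0) is infeasible (2*0 + 2*0 < 26), so if mu = 0 stationarity would force x = mu_x/2 >= 0, y = mu_y/2 >= 0 with mu_x*x = mu_y*y = 0, i.e. x = y = 0: contradiction. Hence mu > 0 and 2x + 2y = 26 is active.
Try x > 0, y > 0 (so mu_x = mu_y = 0): x = 2*mu/2, y = 2*mu/2
Substitute: 2*(2*mu/2) + 2*(2*mu/2) = 26
  mu*8/2 = 26 => mu = 13/2
x* = 13/2 > 0, y* = 13/2 > 0, consistent with mu_x = mu_y = 0.
f is convex and the constraints are linear, so this KKT point is the global minimum.
f* = 169/2
Active constraints: 2x + 2y >= 26 (holds with equality, mu = 13/2 > 0); x >= 0 and y >= 0 are inactive (mu_x = mu_y = 0).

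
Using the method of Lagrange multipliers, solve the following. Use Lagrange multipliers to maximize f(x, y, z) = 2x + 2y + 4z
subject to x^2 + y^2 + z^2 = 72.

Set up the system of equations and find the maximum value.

Lagrange conditions: 2 = 2*lambda*x, 2 = 2*lambda*y, 4 = 2*lambda*z
So x:2 = y:2 = z:4, i.e. x = 2t, y = 2t, z = 4t
Constraint: t^2*(2^2 + 2^2 + 4^2) = 72
  t^2 * 24 = 72  =>  t = sqrt(3)
Maximum = 2*2t + 2*2t + 4*4t = 24*sqrt(3) = sqrt(1728)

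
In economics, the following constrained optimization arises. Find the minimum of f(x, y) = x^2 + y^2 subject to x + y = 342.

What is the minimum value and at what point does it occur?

Substitute y = 342 - x into f(x,y) = x^2 + y^2:
g(x) = x^2 + (342 - x)^2 = 2x^2 - 684x + 116964
g'(x) = 4x - 684 = 0  =>  x = 171
y = 342 - 171 = 171
Minimum value = 171^2 + 171^2 = 58482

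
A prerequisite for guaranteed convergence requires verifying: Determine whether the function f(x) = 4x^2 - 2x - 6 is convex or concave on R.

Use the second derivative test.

f(x) = 4x^2 - 2x - 6
f'(x) = 8x - 2
f''(x) = 8
Since f''(x) = 8 > 0 for all x, f is convex on R.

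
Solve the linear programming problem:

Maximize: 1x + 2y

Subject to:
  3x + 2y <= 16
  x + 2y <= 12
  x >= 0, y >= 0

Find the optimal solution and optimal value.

Feasible vertices: (0, 0), (0, 6), (2, 5), (16/3, 0)
Objective 1x + 2y at each:
  (0, 0): 0
  (0, 6): 12
  (2, 5): 12
  (16/3, 0): 16/3
Maximum is 12 at (0, 6).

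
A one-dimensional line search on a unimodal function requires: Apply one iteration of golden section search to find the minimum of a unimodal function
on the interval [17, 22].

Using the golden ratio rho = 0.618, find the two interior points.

Golden section search on [17, 22].
Golden ratio rho = 0.618 (approx).
Interior points:
  x_1 = 17 + (1-0.618)*5 = 18.9100
  x_2 = 17 + 0.618*5 = 20.0900
Compare f(x_1) and f(x_2) to determine which subinterval to keep.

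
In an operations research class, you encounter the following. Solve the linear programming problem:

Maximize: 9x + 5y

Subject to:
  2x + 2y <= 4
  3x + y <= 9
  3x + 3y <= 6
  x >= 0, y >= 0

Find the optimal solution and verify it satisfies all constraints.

Feasible vertices: (0, 0), (0, 2), (2, 0)
Objective 9x + 5y at each vertex:
  (0, 0): 0
  (0, 2): 10
  (2, 0): 18
Maximum is 18 at (2, 0).
Verify constraints at (x, y) = (2, 0):
  2*2 + 2*0 = 4 <= 4 (active)
  3*2 + 1*0 = 6 <= 9
  3*2 + 3*0 = 6 <= 6 (active)
  x = 2 >= 0, y = 0 >= 0. All constraints satisfied.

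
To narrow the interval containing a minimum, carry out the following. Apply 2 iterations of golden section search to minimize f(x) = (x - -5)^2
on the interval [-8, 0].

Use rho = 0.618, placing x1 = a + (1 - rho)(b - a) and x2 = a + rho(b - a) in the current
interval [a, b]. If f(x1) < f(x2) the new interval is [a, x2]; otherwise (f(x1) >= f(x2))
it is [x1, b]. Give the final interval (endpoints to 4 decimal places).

Golden section search for min of f(x) = (x - -5)^2 on [-8, 0].
Each step: x1 = a + (1 - rho)(b - a), x2 = a + rho(b - a); if f(x1) < f(x2) keep [a, x2], otherwise keep [x1, b].
Step 1: [-8.0000, 0.0000], x1=-4.9440 (f=0.0031), x2=-3.0560 (f=3.7791); f(x1) < f(x2) => keep [-8.0000, -3.0560]
Step 2: [-8.0000, -3.0560], x1=-6.1114 (f=1.2352), x2=-4.9446 (f=0.0031); f(x1) > f(x2) => keep [-6.1114, -3.0560]
Final interval: [-6.1114, -3.0560]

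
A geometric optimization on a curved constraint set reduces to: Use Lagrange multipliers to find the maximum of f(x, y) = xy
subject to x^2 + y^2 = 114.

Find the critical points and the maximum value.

Lagrange conditions: y = 2*lambda*x and x = 2*lambda*y
If x = 0 then y = 0, violating the constraint, so x, y != 0.
Dividing: y/x = x/y => x^2 = y^2 => y = x or y = -x
Constraint: 2x^2 = 114 => x^2 = 57 => x = +/-sqrt(57)
Critical points: (sqrt(57), sqrt(57)), (-sqrt(57), -sqrt(57)), (sqrt(57), -sqrt(57)), (-sqrt(57), sqrt(57))
  y = x:  xy = x^2 = 57  at (sqrt(57), sqrt(57)) and (-sqrt(57), -sqrt(57))
  y = -x: xy = -x^2 = -57 at (sqrt(57), -sqrt(57)) and (-sqrt(57), sqrt(57))
Maximum xy = 57 at (sqrt(57), sqrt(57)) and (-sqrt(57), -sqrt(57))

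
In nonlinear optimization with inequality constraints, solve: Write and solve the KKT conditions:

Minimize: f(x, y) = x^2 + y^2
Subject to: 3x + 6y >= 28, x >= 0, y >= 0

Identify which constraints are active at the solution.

KKT conditions for min x^2 + y^2 s.t. 3x + 6y >= 28, x >= 0, y >= 0:
Stationarity: 2x = mu*3 + mu_x, 2y = mu*6 + mu_y, with mu, mu_x, mu_y >= 0
Complementary slackness: mu*(3x + 6y - 28) = 0, mu_x*x = 0, mu_y*y = 0
(0, 0) is infeasible (3*0 + 6*0 < 28), so if mu = 0 stationarity would force x = mu_x/2 >= 0, y = mu_y/2 >= 0 with mu_x*x = mu_y*y = 0, i.e. x = y = 0: contradiction. Hence mu > 0 and 3x + 6y = 28 is active.
Try x > 0, y > 0 (so mu_x = mu_y = 0): x = 3*mu/2, y = 6*mu/2
Substitute: 3*(3*mu/2) + 6*(6*mu/2) = 28
  mu*45/2 = 28 => mu = 56/45
x* = 28/15 > 0, y* = 56/15 > 0, consistent with mu_x = mu_y = 0.
f is convex and the constraints are linear, so this KKT point is the global minimum.
f* = 784/45
Active constraints: 3x + 6y >= 28 (holds with equality, mu = 56/45 > 0); x >= 0 and y >= 0 are inactive (mu_x = mu_y = 0).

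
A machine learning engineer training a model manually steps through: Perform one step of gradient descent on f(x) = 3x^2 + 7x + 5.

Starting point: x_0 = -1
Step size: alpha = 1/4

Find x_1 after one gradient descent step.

f(x) = 3x^2 + 7x + 5
f'(x) = 6x + 7
f'(-1) = 6*-1 + (7) = 1
x_1 = x_0 - alpha * f'(x_0) = -1 - 1/4 * 1 = -5/4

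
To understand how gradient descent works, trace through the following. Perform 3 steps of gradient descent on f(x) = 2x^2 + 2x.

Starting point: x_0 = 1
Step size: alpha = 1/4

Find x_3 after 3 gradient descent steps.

f(x) = 2x^2 + 2x, f'(x) = 4x + (2)
Step 1: f'(1) = 6, x_1 = 1 - 1/4 * 6 = -1/2
Step 2: f'(-1/2) = 0, x_2 = -1/2 - 1/4 * 0 = -1/2
Step 3: f'(-1/2) = 0, x_3 = -1/2 - 1/4 * 0 = -1/2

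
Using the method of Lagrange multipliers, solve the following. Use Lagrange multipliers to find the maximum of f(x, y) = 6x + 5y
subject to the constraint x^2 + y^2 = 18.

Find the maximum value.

Set up Lagrange conditions: grad f = lambda * grad g
  6 = 2*lambda*x
  5 = 2*lambda*y
From these: x/y = 6/5, so x = 6t, y = 5t for some t.
Substitute into constraint: (6t)^2 + (5t)^2 = 18
  t^2 * 61 = 18
  t = sqrt(18/61)
Maximum = 6*x + 5*y = (6^2 + 5^2)*t = 61 * sqrt(18/61) = sqrt(1098)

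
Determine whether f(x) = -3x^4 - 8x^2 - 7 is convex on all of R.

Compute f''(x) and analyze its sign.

f(x) = -3x^4 - 8x^2 - 7
f'(x) = -12x^3 + -16x
f''(x) = -36x^2 + -16
f''(x) = -36x^2 + -16 <= -16 < 0 for all x
Therefore, f is concave on R.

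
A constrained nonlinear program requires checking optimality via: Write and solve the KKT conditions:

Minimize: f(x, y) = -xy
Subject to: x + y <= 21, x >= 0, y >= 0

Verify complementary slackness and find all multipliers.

Problem: min -xy s.t. x + y <= 21 (multiplier lambda), x >= 0 (mu_x), y >= 0 (mu_y)
KKT stationarity: -y + lambda - mu_x = 0, -x + lambda - mu_y = 0, with lambda, mu_x, mu_y >= 0
Complementary slackness: lambda*(x + y - 21) = 0, mu_x*x = 0, mu_y*y = 0
If lambda = 0: y = -mu_x <= 0 and x = -mu_y <= 0 force x = y = 0 with f = 0; but x = y = 21/2 is feasible with f = -441/4 < 0, so this is not the minimum. Hence lambda > 0 and x + y = 21.
Try x > 0, y > 0 (so mu_x = mu_y = 0): y = lambda, x = lambda => x = y = lambda
x + y = 21 => 2*lambda = 21 => lambda = 21/2
x* = y* = 21/2 > 0, consistent with mu_x = mu_y = 0.
(Any feasible point with x = 0 or y = 0 has f = 0 > -441/4, so the minimum is not on those boundaries.)
min(-xy) = -441/4 (i.e. max xy = 441/4)
Multipliers: lambda = 21/2, mu_x = 0, mu_y = 0
Complementary slackness: lambda*(x + y - 21) = 21/2*(21/2 + 21/2 - 21) = 0, mu_x*x = 0*21/2 = 0, mu_y*y = 0*21/2 = 0. Satisfied.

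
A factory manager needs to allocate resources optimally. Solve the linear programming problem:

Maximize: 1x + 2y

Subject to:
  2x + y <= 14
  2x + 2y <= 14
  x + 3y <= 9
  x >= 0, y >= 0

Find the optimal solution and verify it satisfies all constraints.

Feasible vertices: (0, 0), (0, 3), (6, 1), (7, 0)
Objective 1x + 2y at each vertex:
  (0, 0): 0
  (0, 3): 6
  (6, 1): 8
  (7, 0): 7
Maximum is 8 at (6, 1).
Verify constraints at (x, y) = (6, 1):
  2*6 + 1*1 = 13 <= 14
  2*6 + 2*1 = 14 <= 14 (active)
  1*6 + 3*1 = 9 <= 9 (active)
  x = 6 >= 0, y = 1 >= 0. All constraints satisfied.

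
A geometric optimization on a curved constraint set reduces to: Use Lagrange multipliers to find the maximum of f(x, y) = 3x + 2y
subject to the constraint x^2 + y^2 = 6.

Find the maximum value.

Set up Lagrange conditions: grad f = lambda * grad g
  3 = 2*lambda*x
  2 = 2*lambda*y
From these: x/y = 3/2, so x = 3t, y = 2t for some t.
Substitute into constraint: (3t)^2 + (2t)^2 = 6
  t^2 * 13 = 6
  t = sqrt(6/13)
Maximum = 3*x + 2*y = (3^2 + 2^2)*t = 13 * sqrt(6/13) = sqrt(78)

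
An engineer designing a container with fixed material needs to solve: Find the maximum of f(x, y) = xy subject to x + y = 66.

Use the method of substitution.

Substitute y = 66 - x into f(x,y) = xy:
g(x) = x(66 - x) = 66x - x^2
g'(x) = 66 - 2x = 0  =>  x = 33
y = 66 - 33 = 33
Maximum value = 33 * 33 = 1089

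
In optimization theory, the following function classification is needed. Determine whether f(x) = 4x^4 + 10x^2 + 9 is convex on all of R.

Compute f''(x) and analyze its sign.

f(x) = 4x^4 + 10x^2 + 9
f'(x) = 16x^3 + 20x
f''(x) = 48x^2 + 20
f''(x) = 48x^2 + 20 >= 20 > 0 for all x
Therefore, f is convex on R.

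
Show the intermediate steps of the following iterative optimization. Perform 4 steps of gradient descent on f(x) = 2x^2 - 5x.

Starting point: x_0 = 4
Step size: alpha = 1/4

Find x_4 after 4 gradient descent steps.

f(x) = 2x^2 - 5x, f'(x) = 4x + (-5)
Step 1: f'(4) = 11, x_1 = 4 - 1/4 * 11 = 5/4
Step 2: f'(5/4) = 0, x_2 = 5/4 - 1/4 * 0 = 5/4
Step 3: f'(5/4) = 0, x_3 = 5/4 - 1/4 * 0 = 5/4
Step 4: f'(5/4) = 0, x_4 = 5/4 - 1/4 * 0 = 5/4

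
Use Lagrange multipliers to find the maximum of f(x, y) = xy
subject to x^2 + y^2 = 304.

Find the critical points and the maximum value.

Lagrange conditions: y = 2*lambda*x and x = 2*lambda*y
If x = 0 then y = 0, violating the constraint, so x, y != 0.
Dividing: y/x = x/y => x^2 = y^2 => y = x or y = -x
Constraint: 2x^2 = 304 => x^2 = 152 => x = +/-sqrt(152)
Critical points: (sqrt(152), sqrt(152)), (-sqrt(152), -sqrt(152)), (sqrt(152), -sqrt(152)), (-sqrt(152), sqrt(152))
  y = x:  xy = x^2 = 152  at (sqrt(152), sqrt(152)) and (-sqrt(152), -sqrt(152))
  y = -x: xy = -x^2 = -152 at (sqrt(152), -sqrt(152)) and (-sqrt(152), sqrt(152))
Maximum xy = 152 at (sqrt(152), sqrt(152)) and (-sqrt(152), -sqrt(152))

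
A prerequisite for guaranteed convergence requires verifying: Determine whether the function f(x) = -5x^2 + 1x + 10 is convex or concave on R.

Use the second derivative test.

f(x) = -5x^2 + 1x + 10
f'(x) = -10x + 1
f''(x) = -10
Since f''(x) = -10 < 0 for all x, f is concave on R.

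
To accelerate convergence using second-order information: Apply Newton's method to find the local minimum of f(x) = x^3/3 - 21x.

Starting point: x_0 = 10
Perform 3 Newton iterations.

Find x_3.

f(x) = x^3/3 - 21x
f'(x) = x^2 - 21, f''(x) = 2x
Newton update: x_{n+1} = x_n - (x_n^2 - 21)/(2*x_n)
Step 1: x_0 = 10, f'=79, f''=20, x_1 = 121/20
Step 2: x_1 = 121/20, f'=6241/400, f''=121/10, x_2 = 23041/4840
Step 3: x_2 = 23041/4840, f'=38950081/23425600, f''=23041/2420, x_3 = 1022825281/223036880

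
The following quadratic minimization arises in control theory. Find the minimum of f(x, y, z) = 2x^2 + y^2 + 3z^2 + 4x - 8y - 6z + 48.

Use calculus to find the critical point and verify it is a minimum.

f(x,y,z) = 2x^2 + y^2 + 3z^2 + 4x - 8y - 6z + 48
df/dx = 4x + (4) = 0 => x = -1
df/dy = 2y + (-8) = 0 => y = 4
df/dz = 6z + (-6) = 0 => z = 1
f(-1,4,1) = 2*(-1)^2 + 1*(4)^2 + 3*(1)^2 + 4*(-1) + -8*(4) + -6*(1) + 48 = 27
Hessian is diagonal with entries 4, 2, 6 > 0, confirmed minimum.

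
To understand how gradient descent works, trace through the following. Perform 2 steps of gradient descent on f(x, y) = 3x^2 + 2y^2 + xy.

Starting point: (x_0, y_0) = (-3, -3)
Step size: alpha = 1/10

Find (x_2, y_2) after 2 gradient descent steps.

f(x,y) = 3x^2 + 2y^2 + xy
grad_x = 6x + 1y, grad_y = 4y + 1x
Step 1: grad = (-21, -15), (-9/10, -3/2)
Step 2: grad = (-69/10, -69/10), (-21/100, -81/100)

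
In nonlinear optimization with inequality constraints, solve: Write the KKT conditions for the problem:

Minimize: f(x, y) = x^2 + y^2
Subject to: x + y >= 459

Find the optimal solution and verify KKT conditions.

KKT conditions for min x^2 + y^2 s.t. x + y >= 459:
Stationarity: 2x = mu, 2y = mu
So x = y = mu/2.
Complementary slackness: mu*(x + y - 459) = 0
Primal feasibility: x + y >= 459; dual feasibility: mu >= 0
If mu = 0 then x = y = 0, but 0 + 0 < 459 is infeasible, so the constraint is active.
Constraint active: x + y = 2*(mu/2) = 459 => mu = 459
x = y = 459/2, f = 210681/2
Verify: stationarity 2*(459/2) = 459 = mu; primal 459/2 + 459/2 = 459 >= 459; dual mu = 459 >= 0; complementary slackness 459*(459 - 459) = 0. All KKT conditions hold.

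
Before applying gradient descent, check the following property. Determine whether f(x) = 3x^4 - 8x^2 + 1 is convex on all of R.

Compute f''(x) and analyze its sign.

f(x) = 3x^4 - 8x^2 + 1
f'(x) = 12x^3 + -16x
f''(x) = 36x^2 + -16
f''(0) = -16 < 0, so not convex near x = 0
Therefore, f is not globally convex on R.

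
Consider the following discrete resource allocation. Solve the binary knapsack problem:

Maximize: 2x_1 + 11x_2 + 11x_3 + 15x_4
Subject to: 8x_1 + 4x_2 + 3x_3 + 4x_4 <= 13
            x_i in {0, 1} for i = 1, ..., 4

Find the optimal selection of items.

Items: item 1 (v=2, w=8), item 2 (v=11, w=4), item 3 (v=11, w=3), item 4 (v=15, w=4)
Capacity: 13
Checking all 16 subsets (w = total weight, v = total value):
  {}: w = 0, v = 0
  {1}: w = 8, v = 2
  {2}: w = 4, v = 11
  {3}: w = 3, v = 11
  {4}: w = 4, v = 15
  {1, 2}: w = 12, v = 13
  {1, 3}: w = 11, v = 13
  {1, 4}: w = 12, v = 17
  {2, 3}: w = 7, v = 22
  {2, 4}: w = 8, v = 26
  {3, 4}: w = 7, v = 26
  {1, 2, 3}: w = 15 > 13, infeasible
  {1, 2, 4}: w = 16 > 13, infeasible
  {1, 3, 4}: w = 15 > 13, infeasible
  {2, 3, 4}: w = 11, v = 37
  {1, 2, 3, 4}: w = 19 > 13, infeasible
Best feasible subset: items [2, 3, 4]
Total weight: 11 <= 13, total value: 37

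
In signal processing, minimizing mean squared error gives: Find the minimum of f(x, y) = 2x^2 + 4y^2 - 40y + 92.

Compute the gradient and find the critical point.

f(x,y) = 2x^2 + 4y^2 - 40y + 92
df/dx = 4x + (0) = 0  =>  x = 0
df/dy = 8y + (-40) = 0  =>  y = 5
f(0, 5) = 2*(0)^2 + 4*(5)^2 + -40*(5) + 92 = -8
Hessian is diagonal with entries 4, 8 > 0, so this is a minimum.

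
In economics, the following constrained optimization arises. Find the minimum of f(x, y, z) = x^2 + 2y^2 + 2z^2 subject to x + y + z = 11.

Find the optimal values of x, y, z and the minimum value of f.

Using Lagrange multipliers on f = x^2 + 2y^2 + 2z^2 with constraint x + y + z = 11:
Conditions: 2*1*x = lambda, 2*2*y = lambda, 2*2*z = lambda
So x = lambda/2, y = lambda/4, z = lambda/4
Substituting into constraint: lambda * (1) = 11
lambda = 11
x = 11/2, y = 11/4, z = 11/4
Minimum value = 121/2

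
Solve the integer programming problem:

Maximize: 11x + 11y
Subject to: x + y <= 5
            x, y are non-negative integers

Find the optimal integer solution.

Objective: 11x + 11y, constraint: x + y <= 5
Coefficient of x is 11 >= coefficient of y is 11, so allocate the entire budget to x.
Optimal: x = 5, y = 0, value = 55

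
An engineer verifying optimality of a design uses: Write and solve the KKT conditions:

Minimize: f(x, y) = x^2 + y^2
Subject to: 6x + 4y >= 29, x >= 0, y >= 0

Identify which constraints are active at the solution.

KKT conditions for min x^2 + y^2 s.t. 6x + 4y >= 29, x >= 0, y >= 0:
Stationarity: 2x = mu*6 + mu_x, 2y = mu*4 + mu_y, with mu, mu_x, mu_y >= 0
Complementary slackness: mu*(6x + 4y - 29) = 0, mu_x*x = 0, mu_y*y = 0
(0, 0) is infeasible (6*0 + 4*0 < 29), so if mu = 0 stationarity would force x = mu_x/2 >= 0, y = mu_y/2 >= 0 with mu_x*x = mu_y*y = 0, i.e. x = y = 0: contradiction. Hence mu > 0 and 6x + 4y = 29 is active.
Try x > 0, y > 0 (so mu_x = mu_y = 0): x = 6*mu/2, y = 4*mu/2
Substitute: 6*(6*mu/2) + 4*(4*mu/2) = 29
  mu*52/2 = 29 => mu = 29/26
x* = 87/26 > 0, y* = 29/13 > 0, consistent with mu_x = mu_y = 0.
f is convex and the constraints are linear, so this KKT point is the global minimum.
f* = 841/52
Active constraints: 6x + 4y >= 29 (holds with equality, mu = 29/26 > 0); x >= 0 and y >= 0 are inactive (mu_x = mu_y = 0).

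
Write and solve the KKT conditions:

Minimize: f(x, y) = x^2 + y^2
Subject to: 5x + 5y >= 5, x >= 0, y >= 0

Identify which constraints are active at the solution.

KKT conditions for min x^2 + y^2 s.t. 5x + 5y >= 5, x >= 0, y >= 0:
Stationarity: 2x = mu*5 + mu_x, 2y = mu*5 + mu_y, with mu, mu_x, mu_y >= 0
Complementary slackness: mu*(5x + 5y - 5) = 0, mu_x*x = 0, mu_y*y = 0
(0, 0) is infeasible (5*0 + 5*0 < 5), so if mu = 0 stationarity would force x = mu_x/2 >= 0, y = mu_y/2 >= 0 with mu_x*x = mu_y*y = 0, i.e. x = y = 0: contradiction. Hence mu > 0 and 5x + 5y = 5 is active.
Try x > 0, y > 0 (so mu_x = mu_y = 0): x = 5*mu/2, y = 5*mu/2
Substitute: 5*(5*mu/2) + 5*(5*mu/2) = 5
  mu*50/2 = 5 => mu = 1/5
x* = 1/2 > 0, y* = 1/2 > 0, consistent with mu_x = mu_y = 0.
f is convex and the constraints are linear, so this KKT point is the global minimum.
f* = 1/2
Active constraints: 5x + 5y >= 5 (holds with equality, mu = 1/5 > 0); x >= 0 and y >= 0 are inactive (mu_x = mu_y = 0).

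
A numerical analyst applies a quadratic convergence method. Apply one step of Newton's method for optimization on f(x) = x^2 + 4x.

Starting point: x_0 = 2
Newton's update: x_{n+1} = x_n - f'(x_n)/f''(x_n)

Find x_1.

f(x) = x^2 + 4x
f'(x) = 2x + (4), f''(x) = 2
Newton step: x_1 = x_0 - f'(x_0)/f''(x_0)
f'(2) = 8
x_1 = 2 - 8/2 = -2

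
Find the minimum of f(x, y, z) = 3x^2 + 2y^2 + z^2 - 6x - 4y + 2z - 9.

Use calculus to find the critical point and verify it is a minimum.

f(x,y,z) = 3x^2 + 2y^2 + z^2 - 6x - 4y + 2z - 9
df/dx = 6x + (-6) = 0 => x = 1
df/dy = 4y + (-4) = 0 => y = 1
df/dz = 2z + (2) = 0 => z = -1
f(1,1,-1) = 3*(1)^2 + 2*(1)^2 + 1*(-1)^2 + -6*(1) + -4*(1) + 2*(-1) + -9 = -15
Hessian is diagonal with entries 6, 4, 2 > 0, confirmed minimum.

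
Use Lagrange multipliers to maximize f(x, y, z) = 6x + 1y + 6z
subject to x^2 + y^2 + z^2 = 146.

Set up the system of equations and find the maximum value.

Lagrange conditions: 6 = 2*lambda*x, 1 = 2*lambda*y, 6 = 2*lambda*z
So x:6 = y:1 = z:6, i.e. x = 6t, y = 1t, z = 6t
Constraint: t^2*(6^2 + 1^2 + 6^2) = 146
  t^2 * 73 = 146  =>  t = sqrt(2)
Maximum = 6*6t + 1*1t + 6*6t = 73*sqrt(2) = sqrt(10658)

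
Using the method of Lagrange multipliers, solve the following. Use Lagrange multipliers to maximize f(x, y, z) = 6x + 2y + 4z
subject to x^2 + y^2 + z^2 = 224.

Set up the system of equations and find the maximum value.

Lagrange conditions: 6 = 2*lambda*x, 2 = 2*lambda*y, 4 = 2*lambda*z
So x:6 = y:2 = z:4, i.e. x = 6t, y = 2t, z = 4t
Constraint: t^2*(6^2 + 2^2 + 4^2) = 224
  t^2 * 56 = 224  =>  t = sqrt(4)
Maximum = 6*6t + 2*2t + 4*4t = 56*sqrt(4) = 112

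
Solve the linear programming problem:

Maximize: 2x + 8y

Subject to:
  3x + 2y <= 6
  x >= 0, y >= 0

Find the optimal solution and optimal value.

The feasible region has vertices at [(0, 0), (2, 0), (0, 3)].
Checking objective 2x + 8y at each vertex:
  (0, 0): 2*0 + 8*0 = 0
  (2, 0): 2*2 + 8*0 = 4
  (0, 3): 2*0 + 8*3 = 24
Maximum is 24 at (0, 3).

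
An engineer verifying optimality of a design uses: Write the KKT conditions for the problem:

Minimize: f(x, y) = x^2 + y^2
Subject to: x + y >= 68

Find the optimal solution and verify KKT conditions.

KKT conditions for min x^2 + y^2 s.t. x + y >= 68:
Stationarity: 2x = mu, 2y = mu
So x = y = mu/2.
Complementary slackness: mu*(x + y - 68) = 0
Primal feasibility: x + y >= 68; dual feasibility: mu >= 0
If mu = 0 then x = y = 0, but 0 + 0 < 68 is infeasible, so the constraint is active.
Constraint active: x + y = 2*(mu/2) = 68 => mu = 68
x = y = 34, f = 2312
Verify: stationarity 2*34 = 68 = mu; primal 34 + 34 = 68 >= 68; dual mu = 68 >= 0; complementary slackness 68*(68 - 68) = 0. All KKT conditions hold.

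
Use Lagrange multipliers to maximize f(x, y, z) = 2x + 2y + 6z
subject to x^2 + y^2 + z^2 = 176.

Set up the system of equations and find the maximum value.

Lagrange conditions: 2 = 2*lambda*x, 2 = 2*lambda*y, 6 = 2*lambda*z
So x:2 = y:2 = z:6, i.e. x = 2t, y = 2t, z = 6t
Constraint: t^2*(2^2 + 2^2 + 6^2) = 176
  t^2 * 44 = 176  =>  t = sqrt(4)
Maximum = 2*2t + 2*2t + 6*6t = 44*sqrt(4) = 88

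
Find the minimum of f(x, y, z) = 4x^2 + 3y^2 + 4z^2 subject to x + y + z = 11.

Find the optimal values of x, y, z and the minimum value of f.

Using Lagrange multipliers on f = 4x^2 + 3y^2 + 4z^2 with constraint x + y + z = 11:
Conditions: 2*4*x = lambda, 2*3*y = lambda, 2*4*z = lambda
So x = lambda/8, y = lambda/6, z = lambda/8
Substituting into constraint: lambda * (5/12) = 11
lambda = 132/5
x = 33/10, y = 22/5, z = 33/10
Minimum value = 726/5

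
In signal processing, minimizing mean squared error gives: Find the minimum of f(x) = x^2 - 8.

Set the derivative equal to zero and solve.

f(x) = x^2 - 8
f'(x) = 2x + (0) = 0
x = 0/2 = 0
f(0) = -8
Since f''(x) = 2 > 0, this is a minimum.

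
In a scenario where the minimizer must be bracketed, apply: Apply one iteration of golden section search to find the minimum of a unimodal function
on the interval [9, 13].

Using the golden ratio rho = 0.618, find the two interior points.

Golden section search on [9, 13].
Golden ratio rho = 0.618 (approx).
Interior points:
  x_1 = 9 + (1-0.618)*4 = 10.5280
  x_2 = 9 + 0.618*4 = 11.4720
Compare f(x_1) and f(x_2) to determine which subinterval to keep.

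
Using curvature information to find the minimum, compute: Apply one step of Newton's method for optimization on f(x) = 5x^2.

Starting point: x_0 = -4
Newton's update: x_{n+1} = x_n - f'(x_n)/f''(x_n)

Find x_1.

f(x) = 5x^2
f'(x) = 10x + (0), f''(x) = 10
Newton step: x_1 = x_0 - f'(x_0)/f''(x_0)
f'(-4) = -40
x_1 = -4 - -40/10 = 0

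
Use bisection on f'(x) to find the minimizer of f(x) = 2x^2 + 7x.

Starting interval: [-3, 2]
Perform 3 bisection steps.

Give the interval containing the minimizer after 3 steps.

Finding critical point of f(x) = 2x^2 + 7x using bisection on f'(x) = 4x + 7.
f'(x) = 0 when x = -7/4.
Starting interval: [-3, 2]
Step 1: mid = -1/2, f'(mid) = 5, new interval = [-3, -1/2]
Step 2: mid = -7/4, f'(mid) = 0, new interval = [-7/4, -7/4]
Step 3: mid = -7/4, f'(mid) = 0, new interval = [-7/4, -7/4]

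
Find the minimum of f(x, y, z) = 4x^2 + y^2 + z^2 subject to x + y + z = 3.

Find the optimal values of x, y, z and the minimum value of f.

Using Lagrange multipliers on f = 4x^2 + y^2 + z^2 with constraint x + y + z = 3:
Conditions: 2*4*x = lambda, 2*1*y = lambda, 2*1*z = lambda
So x = lambda/8, y = lambda/2, z = lambda/2
Substituting into constraint: lambda * (9/8) = 3
lambda = 8/3
x = 1/3, y = 4/3, z = 4/3
Minimum value = 4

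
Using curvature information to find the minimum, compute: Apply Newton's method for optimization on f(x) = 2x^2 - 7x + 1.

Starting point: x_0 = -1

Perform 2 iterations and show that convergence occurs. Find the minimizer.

f(x) = 2x^2 - 7x + 1, f'(x) = 4x + (-7), f''(x) = 4
Step 1: f'(-1) = -11, x_1 = -1 - -11/4 = 7/4
Step 2: f'(7/4) = 0, x_2 = 7/4 (converged)
Newton's method converges in 1 step for quadratics.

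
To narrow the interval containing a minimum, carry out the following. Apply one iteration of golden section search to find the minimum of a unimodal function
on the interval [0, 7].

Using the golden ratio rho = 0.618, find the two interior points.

Golden section search on [0, 7].
Golden ratio rho = 0.618 (approx).
Interior points:
  x_1 = 0 + (1-0.618)*7 = 2.6740
  x_2 = 0 + 0.618*7 = 4.3260
Compare f(x_1) and f(x_2) to determine which subinterval to keep.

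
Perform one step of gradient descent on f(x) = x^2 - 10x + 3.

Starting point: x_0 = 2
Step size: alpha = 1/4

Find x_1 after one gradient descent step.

f(x) = x^2 - 10x + 3
f'(x) = 2x - 10
f'(2) = 2*2 + (-10) = -6
x_1 = x_0 - alpha * f'(x_0) = 2 - 1/4 * -6 = 7/2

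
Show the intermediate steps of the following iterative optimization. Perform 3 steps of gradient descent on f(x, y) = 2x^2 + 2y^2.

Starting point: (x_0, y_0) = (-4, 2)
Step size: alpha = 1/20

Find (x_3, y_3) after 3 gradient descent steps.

f(x,y) = 2x^2 + 2y^2
grad_x = 4x + 0y, grad_y = 4y + 0x
Step 1: grad = (-16, 8), (-16/5, 8/5)
Step 2: grad = (-64/5, 32/5), (-64/25, 32/25)
Step 3: grad = (-256/25, 128/25), (-256/125, 128/125)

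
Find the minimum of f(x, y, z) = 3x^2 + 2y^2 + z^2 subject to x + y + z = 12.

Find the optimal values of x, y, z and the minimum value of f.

Using Lagrange multipliers on f = 3x^2 + 2y^2 + z^2 with constraint x + y + z = 12:
Conditions: 2*3*x = lambda, 2*2*y = lambda, 2*1*z = lambda
So x = lambda/6, y = lambda/4, z = lambda/2
Substituting into constraint: lambda * (11/12) = 12
lambda = 144/11
x = 24/11, y = 36/11, z = 72/11
Minimum value = 864/11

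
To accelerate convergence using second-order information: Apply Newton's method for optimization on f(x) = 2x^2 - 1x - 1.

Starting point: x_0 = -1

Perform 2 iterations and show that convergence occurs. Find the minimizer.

f(x) = 2x^2 - 1x - 1, f'(x) = 4x + (-1), f''(x) = 4
Step 1: f'(-1) = -5, x_1 = -1 - -5/4 = 1/4
Step 2: f'(1/4) = 0, x_2 = 1/4 (converged)
Newton's method converges in 1 step for quadratics.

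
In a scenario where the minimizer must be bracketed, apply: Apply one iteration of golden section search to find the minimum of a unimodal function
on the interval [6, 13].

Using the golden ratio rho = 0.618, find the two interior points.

Golden section search on [6, 13].
Golden ratio rho = 0.618 (approx).
Interior points:
  x_1 = 6 + (1-0.618)*7 = 8.6740
  x_2 = 6 + 0.618*7 = 10.3260
Compare f(x_1) and f(x_2) to determine which subinterval to keep.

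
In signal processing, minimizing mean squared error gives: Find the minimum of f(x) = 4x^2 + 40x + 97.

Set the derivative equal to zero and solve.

f(x) = 4x^2 + 40x + 97
f'(x) = 8x + (40) = 0
x = -40/8 = -5
f(-5) = -3
Since f''(x) = 8 > 0, this is a minimum.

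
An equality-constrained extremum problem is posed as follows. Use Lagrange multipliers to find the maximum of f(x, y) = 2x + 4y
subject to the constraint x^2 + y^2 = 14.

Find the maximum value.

Set up Lagrange conditions: grad f = lambda * grad g
  2 = 2*lambda*x
  4 = 2*lambda*y
From these: x/y = 2/4, so x = 2t, y = 4t for some t.
Substitute into constraint: (2t)^2 + (4t)^2 = 14
  t^2 * 20 = 14
  t = sqrt(14/20)
Maximum = 2*x + 4*y = (2^2 + 4^2)*t = 20 * sqrt(14/20) = sqrt(280)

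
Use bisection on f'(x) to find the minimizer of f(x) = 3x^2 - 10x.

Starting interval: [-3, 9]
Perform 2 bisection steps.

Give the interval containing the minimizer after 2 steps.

Finding critical point of f(x) = 3x^2 - 10x using bisection on f'(x) = 6x + -10.
f'(x) = 0 when x = 5/3.
Starting interval: [-3, 9]
Step 1: mid = 3, f'(mid) = 8, new interval = [-3, 3]
Step 2: mid = 0, f'(mid) = -10, new interval = [0, 3]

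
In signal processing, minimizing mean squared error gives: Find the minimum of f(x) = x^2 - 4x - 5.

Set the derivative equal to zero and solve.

f(x) = x^2 - 4x - 5
f'(x) = 2x + (-4) = 0
x = 4/2 = 2
f(2) = -9
Since f''(x) = 2 > 0, this is a minimum.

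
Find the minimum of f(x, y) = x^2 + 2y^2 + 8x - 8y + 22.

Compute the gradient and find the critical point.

f(x,y) = x^2 + 2y^2 + 8x - 8y + 22
df/dx = 2x + (8) = 0  =>  x = -4
df/dy = 4y + (-8) = 0  =>  y = 2
f(-4, 2) = 1*(-4)^2 + 2*(2)^2 + 8*(-4) + -8*(2) + 22 = -2
Hessian is diagonal with entries 2, 4 > 0, so this is a minimum.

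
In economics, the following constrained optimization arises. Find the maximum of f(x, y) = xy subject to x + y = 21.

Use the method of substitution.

Substitute y = 21 - x into f(x,y) = xy:
g(x) = x(21 - x) = 21x - x^2
g'(x) = 21 - 2x = 0  =>  x = 21/2
y = 21 - 21/2 = 21/2
Maximum value = (21/2) * (21/2) = 441/4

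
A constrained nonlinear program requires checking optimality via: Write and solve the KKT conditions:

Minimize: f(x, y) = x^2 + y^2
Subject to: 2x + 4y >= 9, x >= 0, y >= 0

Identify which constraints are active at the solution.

KKT conditions for min x^2 + y^2 s.t. 2x + 4y >= 9, x >= 0, y >= 0:
Stationarity: 2x = mu*2 + mu_x, 2y = mu*4 + mu_y, with mu, mu_x, mu_y >= 0
Complementary slackness: mu*(2x + 4y - 9) = 0, mu_x*x = 0, mu_y*y = 0
(0, 0) is infeasible (2*0 + 4*0 < 9), so if mu = 0 stationarity would force x = mu_x/2 >= 0, y = mu_y/2 >= 0 with mu_x*x = mu_y*y = 0, i.e. x = y = 0: contradiction. Hence mu > 0 and 2x + 4y = 9 is active.
Try x > 0, y > 0 (so mu_x = mu_y = 0): x = 2*mu/2, y = 4*mu/2
Substitute: 2*(2*mu/2) + 4*(4*mu/2) = 9
  mu*20/2 = 9 => mu = 9/10
x* = 9/10 > 0, y* = 9/5 > 0, consistent with mu_x = mu_y = 0.
f is convex and the constraints are linear, so this KKT point is the global minimum.
f* = 81/20
Active constraints: 2x + 4y >= 9 (holds with equality, mu = 9/10 > 0); x >= 0 and y >= 0 are inactive (mu_x = mu_y = 0).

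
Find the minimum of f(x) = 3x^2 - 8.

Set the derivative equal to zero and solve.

f(x) = 3x^2 - 8
f'(x) = 6x + (0) = 0
x = 0/6 = 0
f(0) = -8
Since f''(x) = 6 > 0, this is a minimum.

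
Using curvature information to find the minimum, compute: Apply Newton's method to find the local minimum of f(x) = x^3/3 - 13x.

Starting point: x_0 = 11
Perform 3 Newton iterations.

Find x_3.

f(x) = x^3/3 - 13x
f'(x) = x^2 - 13, f''(x) = 2x
Newton update: x_{n+1} = x_n - (x_n^2 - 13)/(2*x_n)
Step 1: x_0 = 11, f'=108, f''=22, x_1 = 67/11
Step 2: x_1 = 67/11, f'=2916/121, f''=134/11, x_2 = 3031/737
Step 3: x_2 = 3031/737, f'=2125764/543169, f''=6062/737, x_3 = 8124079/2233847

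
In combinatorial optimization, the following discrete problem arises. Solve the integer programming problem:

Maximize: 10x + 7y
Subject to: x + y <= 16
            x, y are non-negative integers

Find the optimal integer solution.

Objective: 10x + 7y, constraint: x + y <= 16
Coefficient of x is 10 >= coefficient of y is 7, so allocate the entire budget to x.
Optimal: x = 16, y = 0, value = 160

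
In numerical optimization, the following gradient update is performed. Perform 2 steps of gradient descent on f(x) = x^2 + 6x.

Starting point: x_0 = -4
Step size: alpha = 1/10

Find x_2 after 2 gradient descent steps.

f(x) = x^2 + 6x, f'(x) = 2x + (6)
Step 1: f'(-4) = -2, x_1 = -4 - 1/10 * -2 = -19/5
Step 2: f'(-19/5) = -8/5, x_2 = -19/5 - 1/10 * -8/5 = -91/25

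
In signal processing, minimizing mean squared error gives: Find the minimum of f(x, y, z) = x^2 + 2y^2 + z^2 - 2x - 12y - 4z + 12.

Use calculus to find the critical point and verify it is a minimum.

f(x,y,z) = x^2 + 2y^2 + z^2 - 2x - 12y - 4z + 12
df/dx = 2x + (-2) = 0 => x = 1
df/dy = 4y + (-12) = 0 => y = 3
df/dz = 2z + (-4) = 0 => z = 2
f(1,3,2) = 1*(1)^2 + 2*(3)^2 + 1*(2)^2 + -2*(1) + -12*(3) + -4*(2) + 12 = -11
Hessian is diagonal with entries 2, 4, 2 > 0, confirmed minimum.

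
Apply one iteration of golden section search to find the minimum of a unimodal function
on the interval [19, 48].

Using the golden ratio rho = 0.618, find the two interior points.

Golden section search on [19, 48].
Golden ratio rho = 0.618 (approx).
Interior points:
  x_1 = 19 + (1-0.618)*29 = 30.0780
  x_2 = 19 + 0.618*29 = 36.9220
Compare f(x_1) and f(x_2) to determine which subinterval to keep.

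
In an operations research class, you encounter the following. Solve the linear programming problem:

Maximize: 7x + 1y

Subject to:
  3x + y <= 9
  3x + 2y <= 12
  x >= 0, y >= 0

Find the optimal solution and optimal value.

Feasible vertices: (0, 0), (0, 6), (2, 3), (3, 0)
Objective 7x + 1y at each:
  (0, 0): 0
  (0, 6): 6
  (2, 3): 17
  (3, 0): 21
Maximum is 21 at (3, 0).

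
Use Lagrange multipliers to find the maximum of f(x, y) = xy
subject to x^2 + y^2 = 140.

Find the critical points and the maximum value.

Lagrange conditions: y = 2*lambda*x and x = 2*lambda*y
If x = 0 then y = 0, violating the constraint, so x, y != 0.
Dividing: y/x = x/y => x^2 = y^2 => y = x or y = -x
Constraint: 2x^2 = 140 => x^2 = 70 => x = +/-sqrt(70)
Critical points: (sqrt(70), sqrt(70)), (-sqrt(70), -sqrt(70)), (sqrt(70), -sqrt(70)), (-sqrt(70), sqrt(70))
  y = x:  xy = x^2 = 70  at (sqrt(70), sqrt(70)) and (-sqrt(70), -sqrt(70))
  y = -x: xy = -x^2 = -70 at (sqrt(70), -sqrt(70)) and (-sqrt(70), sqrt(70))
Maximum xy = 70 at (sqrt(70), sqrt(70)) and (-sqrt(70), -sqrt(70))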